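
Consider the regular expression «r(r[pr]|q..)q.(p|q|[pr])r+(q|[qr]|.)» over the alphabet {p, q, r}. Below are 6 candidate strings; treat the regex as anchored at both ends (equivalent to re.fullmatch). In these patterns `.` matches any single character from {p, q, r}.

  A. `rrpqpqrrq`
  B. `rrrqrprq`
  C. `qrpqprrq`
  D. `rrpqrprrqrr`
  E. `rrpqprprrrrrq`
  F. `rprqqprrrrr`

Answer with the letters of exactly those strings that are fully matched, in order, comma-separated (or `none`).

A, B

A → match
B → match
C → no match — must start with `r`
D → no match
E → no match
F → no match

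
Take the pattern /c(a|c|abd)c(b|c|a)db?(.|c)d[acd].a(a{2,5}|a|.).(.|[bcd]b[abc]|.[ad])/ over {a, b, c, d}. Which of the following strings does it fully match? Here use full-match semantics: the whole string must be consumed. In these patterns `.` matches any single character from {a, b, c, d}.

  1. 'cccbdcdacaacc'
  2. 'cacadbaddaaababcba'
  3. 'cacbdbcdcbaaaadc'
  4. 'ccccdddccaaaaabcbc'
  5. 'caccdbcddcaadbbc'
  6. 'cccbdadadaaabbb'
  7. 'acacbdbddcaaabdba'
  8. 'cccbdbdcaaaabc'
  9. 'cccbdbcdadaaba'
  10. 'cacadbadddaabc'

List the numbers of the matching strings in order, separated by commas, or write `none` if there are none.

1, 3, 4, 5, 6, 8, 9, 10

1 → match
2 → no match
3 → match
4 → match
5 → match
6 → match
7 → no match — must start with 'c'
8 → match
9 → match
10 → match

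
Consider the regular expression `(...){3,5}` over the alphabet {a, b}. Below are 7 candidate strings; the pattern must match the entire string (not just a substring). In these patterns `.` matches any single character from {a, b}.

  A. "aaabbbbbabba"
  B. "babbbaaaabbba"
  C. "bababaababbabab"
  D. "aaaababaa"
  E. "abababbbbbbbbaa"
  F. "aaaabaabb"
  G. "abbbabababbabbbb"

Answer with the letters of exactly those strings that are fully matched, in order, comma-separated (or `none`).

A, C, D, E, F

A → match
B → no match
C → match
D → match
E → match
F → match
G → no match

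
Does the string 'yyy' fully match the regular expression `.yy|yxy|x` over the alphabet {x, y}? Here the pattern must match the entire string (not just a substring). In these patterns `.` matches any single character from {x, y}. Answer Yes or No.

Yes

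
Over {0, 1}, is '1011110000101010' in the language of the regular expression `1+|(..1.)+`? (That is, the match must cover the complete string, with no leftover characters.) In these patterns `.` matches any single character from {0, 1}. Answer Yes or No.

No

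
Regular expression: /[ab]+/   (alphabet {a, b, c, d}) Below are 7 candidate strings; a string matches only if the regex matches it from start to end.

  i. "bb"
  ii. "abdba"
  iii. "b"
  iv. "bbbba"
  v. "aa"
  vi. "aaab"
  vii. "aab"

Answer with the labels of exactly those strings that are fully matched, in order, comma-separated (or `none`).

i → match
ii → no match
iii → match
iv → match
v → match
vi → match
vii → match

i, iii, iv, v, vi, vii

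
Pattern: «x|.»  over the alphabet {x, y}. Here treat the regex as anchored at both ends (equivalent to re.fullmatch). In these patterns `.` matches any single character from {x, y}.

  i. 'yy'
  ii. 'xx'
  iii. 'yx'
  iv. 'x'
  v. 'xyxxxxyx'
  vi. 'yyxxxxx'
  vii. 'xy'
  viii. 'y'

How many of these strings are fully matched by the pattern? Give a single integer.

i → no match
ii → no match
iii → no match
iv → match
v → no match
vi → no match
vii → no match
viii → match
Total matched: 2

2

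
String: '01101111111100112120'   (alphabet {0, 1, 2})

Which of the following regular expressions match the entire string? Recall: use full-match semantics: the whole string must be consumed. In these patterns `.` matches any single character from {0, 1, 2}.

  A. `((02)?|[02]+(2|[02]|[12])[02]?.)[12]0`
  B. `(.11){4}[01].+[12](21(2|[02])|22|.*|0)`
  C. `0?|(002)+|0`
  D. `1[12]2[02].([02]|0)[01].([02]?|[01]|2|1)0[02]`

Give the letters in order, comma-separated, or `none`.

B

A → no match
B → match
C → no match
D → no match — must start with '1'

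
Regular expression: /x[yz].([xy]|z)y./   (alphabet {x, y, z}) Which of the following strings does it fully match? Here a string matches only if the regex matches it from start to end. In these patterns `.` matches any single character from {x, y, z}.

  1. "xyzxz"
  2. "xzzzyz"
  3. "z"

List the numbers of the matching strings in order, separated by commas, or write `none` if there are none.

1 → no match
2 → match
3 → no match — must start with "x"

2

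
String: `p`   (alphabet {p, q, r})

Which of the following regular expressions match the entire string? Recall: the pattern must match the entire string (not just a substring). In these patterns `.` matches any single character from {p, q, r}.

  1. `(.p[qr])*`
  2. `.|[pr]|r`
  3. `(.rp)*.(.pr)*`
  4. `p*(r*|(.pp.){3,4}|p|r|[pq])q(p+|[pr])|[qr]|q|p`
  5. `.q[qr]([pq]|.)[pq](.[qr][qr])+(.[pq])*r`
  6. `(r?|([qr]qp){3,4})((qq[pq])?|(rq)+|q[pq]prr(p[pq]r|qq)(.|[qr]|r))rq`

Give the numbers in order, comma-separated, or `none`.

2, 3, 4

1 → no match
2 → match
3 → match
4 → match
5 → no match — must end with `r`
6 → no match — must end with `rq`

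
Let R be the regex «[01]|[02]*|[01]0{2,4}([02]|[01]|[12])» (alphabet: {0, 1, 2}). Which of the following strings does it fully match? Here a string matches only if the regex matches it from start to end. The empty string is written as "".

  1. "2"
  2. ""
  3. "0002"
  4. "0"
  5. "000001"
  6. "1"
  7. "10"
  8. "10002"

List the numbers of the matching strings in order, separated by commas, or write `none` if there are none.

1, 2, 3, 4, 5, 6, 8

1 → match
2 → match
3 → match
4 → match
5 → match
6 → match
7 → no match
8 → match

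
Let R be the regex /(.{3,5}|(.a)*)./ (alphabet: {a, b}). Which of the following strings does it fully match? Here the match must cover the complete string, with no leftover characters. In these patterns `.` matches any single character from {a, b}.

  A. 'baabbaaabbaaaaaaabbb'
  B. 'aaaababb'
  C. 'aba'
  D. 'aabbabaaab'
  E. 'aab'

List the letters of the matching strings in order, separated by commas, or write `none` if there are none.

A → no match
B → no match
C → no match
D → no match
E → match

E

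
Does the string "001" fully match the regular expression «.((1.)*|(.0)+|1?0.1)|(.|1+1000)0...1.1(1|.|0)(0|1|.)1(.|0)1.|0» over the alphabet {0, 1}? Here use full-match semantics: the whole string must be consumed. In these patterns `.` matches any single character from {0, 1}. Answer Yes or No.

No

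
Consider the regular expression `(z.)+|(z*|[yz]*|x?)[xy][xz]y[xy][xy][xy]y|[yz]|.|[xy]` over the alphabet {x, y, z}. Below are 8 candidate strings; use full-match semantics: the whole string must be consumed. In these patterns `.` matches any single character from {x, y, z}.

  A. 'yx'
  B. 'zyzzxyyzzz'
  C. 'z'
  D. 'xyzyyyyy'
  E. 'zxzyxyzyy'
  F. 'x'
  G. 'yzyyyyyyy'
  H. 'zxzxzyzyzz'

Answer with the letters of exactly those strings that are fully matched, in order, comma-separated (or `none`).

C, D, F, H

A → no match
B → no match
C → match
D → match
E → no match
F → match
G → no match
H → match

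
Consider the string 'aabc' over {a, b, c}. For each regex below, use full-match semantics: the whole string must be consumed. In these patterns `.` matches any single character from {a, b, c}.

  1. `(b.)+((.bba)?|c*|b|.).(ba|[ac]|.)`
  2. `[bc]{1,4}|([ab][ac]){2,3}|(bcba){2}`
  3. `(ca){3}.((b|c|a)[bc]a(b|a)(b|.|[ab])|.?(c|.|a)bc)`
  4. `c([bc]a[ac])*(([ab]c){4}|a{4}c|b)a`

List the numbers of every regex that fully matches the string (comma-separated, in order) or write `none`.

2

1 → no match — must start with 'b'
2 → match
3 → no match — must start with 'ca'
4 → no match — must start with 'c'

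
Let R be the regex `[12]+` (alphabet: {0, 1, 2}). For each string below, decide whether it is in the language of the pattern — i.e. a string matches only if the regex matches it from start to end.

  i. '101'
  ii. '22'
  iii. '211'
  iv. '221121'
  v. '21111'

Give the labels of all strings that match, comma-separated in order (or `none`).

i → no match
ii → match
iii → match
iv → match
v → match

ii, iii, iv, v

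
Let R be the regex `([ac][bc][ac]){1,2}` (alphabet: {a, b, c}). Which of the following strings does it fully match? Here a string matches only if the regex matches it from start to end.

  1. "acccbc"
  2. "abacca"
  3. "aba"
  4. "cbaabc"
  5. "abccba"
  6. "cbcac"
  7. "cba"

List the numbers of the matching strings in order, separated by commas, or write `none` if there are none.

1. "acccbc" → match
2. "abacca" → match
3. "aba" → match
4. "cbaabc" → match
5. "abccba" → match
6. "cbcac" → no match
7. "cba" → match

1, 2, 3, 4, 5, 7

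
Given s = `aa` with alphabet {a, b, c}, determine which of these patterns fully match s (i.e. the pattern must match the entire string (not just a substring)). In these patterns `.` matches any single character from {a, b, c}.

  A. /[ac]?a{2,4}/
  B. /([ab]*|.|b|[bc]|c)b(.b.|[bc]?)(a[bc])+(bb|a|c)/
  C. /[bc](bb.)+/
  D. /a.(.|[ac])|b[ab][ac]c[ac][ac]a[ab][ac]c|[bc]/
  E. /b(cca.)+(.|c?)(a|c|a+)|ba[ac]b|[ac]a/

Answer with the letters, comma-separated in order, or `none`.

A, E

A → match
B → no match
C → no match
D → no match
E → match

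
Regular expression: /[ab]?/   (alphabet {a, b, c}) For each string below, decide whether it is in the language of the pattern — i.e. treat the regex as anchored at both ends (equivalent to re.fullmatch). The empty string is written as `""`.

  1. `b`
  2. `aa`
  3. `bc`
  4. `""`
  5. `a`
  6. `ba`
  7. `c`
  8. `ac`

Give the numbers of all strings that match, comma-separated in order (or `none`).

1. `b` → match
2. `aa` → no match
3. `bc` → no match
4. `""` → match
5. `a` → match
6. `ba` → no match
7. `c` → no match
8. `ac` → no match

1, 4, 5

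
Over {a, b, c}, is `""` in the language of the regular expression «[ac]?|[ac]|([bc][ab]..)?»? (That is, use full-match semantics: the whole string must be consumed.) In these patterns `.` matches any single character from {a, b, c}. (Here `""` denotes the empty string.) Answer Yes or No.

Yes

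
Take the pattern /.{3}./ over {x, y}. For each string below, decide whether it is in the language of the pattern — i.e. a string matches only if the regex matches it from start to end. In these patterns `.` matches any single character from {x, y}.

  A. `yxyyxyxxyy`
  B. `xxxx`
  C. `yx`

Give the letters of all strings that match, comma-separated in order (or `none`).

A → no match
B → match
C → no match

B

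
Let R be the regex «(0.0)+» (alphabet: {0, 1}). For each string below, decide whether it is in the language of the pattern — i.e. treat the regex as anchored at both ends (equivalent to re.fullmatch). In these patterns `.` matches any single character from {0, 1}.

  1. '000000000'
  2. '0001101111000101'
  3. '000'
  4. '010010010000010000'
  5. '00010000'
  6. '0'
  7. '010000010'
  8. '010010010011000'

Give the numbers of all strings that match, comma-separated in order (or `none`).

1 → match
2 → no match — must end with '0'
3 → match
4 → match
5 → no match
6 → no match
7 → match
8 → no match

1, 3, 4, 7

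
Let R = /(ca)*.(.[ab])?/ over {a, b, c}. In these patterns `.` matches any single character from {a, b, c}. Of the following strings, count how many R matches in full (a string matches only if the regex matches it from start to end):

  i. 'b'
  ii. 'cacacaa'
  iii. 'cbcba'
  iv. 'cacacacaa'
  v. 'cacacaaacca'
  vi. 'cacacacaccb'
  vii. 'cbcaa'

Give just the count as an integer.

i → match
ii → match
iii → no match
iv → match
v → no match
vi → match
vii → no match
Total matched: 4

4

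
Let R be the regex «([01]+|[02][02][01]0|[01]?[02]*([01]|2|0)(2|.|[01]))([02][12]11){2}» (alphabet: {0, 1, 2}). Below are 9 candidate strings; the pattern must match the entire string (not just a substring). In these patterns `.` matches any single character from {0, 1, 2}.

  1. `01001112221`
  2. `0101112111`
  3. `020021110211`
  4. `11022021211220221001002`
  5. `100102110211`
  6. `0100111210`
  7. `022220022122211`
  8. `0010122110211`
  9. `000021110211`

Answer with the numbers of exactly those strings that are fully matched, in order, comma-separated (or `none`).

2, 3, 5, 8, 9

1. `01001112221` → no match — must end with `11`
2. `0101112111` → match
3. `020021110211` → match
4 → no match — must end with `11`
5. `100102110211` → match
6. `0100111210` → no match — must end with `11`
7 → no match
8 → match
9. `000021110211` → match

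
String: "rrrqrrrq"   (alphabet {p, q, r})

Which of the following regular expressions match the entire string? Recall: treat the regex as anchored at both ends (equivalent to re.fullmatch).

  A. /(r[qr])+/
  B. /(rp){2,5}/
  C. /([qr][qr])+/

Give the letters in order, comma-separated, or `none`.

A, C

A → match
B → no match — must start with "rp"
C → match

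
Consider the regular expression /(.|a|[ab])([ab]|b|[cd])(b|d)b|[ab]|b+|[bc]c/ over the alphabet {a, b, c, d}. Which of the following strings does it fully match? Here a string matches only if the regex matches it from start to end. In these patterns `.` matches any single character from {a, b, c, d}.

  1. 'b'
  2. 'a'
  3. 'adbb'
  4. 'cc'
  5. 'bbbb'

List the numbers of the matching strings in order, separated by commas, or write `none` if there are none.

1, 2, 3, 4, 5

1. 'b' → match
2. 'a' → match
3. 'adbb' → match
4. 'cc' → match
5. 'bbbb' → match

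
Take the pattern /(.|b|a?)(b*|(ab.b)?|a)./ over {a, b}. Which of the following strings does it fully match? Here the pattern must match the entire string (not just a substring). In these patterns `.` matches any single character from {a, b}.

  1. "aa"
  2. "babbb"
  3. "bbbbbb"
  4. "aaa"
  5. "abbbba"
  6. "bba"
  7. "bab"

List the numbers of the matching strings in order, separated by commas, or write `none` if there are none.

1, 3, 4, 5, 6, 7

1. "aa" → match
2. "babbb" → no match
3. "bbbbbb" → match
4. "aaa" → match
5. "abbbba" → match
6. "bba" → match
7. "bab" → match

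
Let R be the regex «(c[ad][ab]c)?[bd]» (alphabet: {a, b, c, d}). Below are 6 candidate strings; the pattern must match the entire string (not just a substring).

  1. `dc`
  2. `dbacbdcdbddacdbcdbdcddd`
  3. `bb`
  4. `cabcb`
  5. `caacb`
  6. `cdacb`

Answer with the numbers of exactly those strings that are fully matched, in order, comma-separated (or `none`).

4, 5, 6

1 → no match
2 → no match
3 → no match
4 → match
5 → match
6 → match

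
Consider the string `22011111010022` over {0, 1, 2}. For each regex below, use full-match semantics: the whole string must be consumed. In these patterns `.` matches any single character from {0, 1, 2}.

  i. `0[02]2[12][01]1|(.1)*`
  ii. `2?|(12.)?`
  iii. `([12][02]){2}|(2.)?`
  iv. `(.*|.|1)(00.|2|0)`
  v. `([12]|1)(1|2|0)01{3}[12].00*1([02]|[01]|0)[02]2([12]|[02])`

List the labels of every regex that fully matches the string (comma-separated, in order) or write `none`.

i → no match
ii → no match
iii → no match
iv → match
v → match

iv, v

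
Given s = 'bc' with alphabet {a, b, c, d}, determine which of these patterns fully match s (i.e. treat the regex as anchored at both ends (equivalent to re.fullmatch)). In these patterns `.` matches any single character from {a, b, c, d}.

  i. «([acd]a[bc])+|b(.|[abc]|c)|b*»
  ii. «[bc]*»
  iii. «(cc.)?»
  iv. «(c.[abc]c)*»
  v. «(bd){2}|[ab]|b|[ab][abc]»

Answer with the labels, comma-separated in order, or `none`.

i, ii, v

i → match
ii → match
iii → no match
iv → no match
v → match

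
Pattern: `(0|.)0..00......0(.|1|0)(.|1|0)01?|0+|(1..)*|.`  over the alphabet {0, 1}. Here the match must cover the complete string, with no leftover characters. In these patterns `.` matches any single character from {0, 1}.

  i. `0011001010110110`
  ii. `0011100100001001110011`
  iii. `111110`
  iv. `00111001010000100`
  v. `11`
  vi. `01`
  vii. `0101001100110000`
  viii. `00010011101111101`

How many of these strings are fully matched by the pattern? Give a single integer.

2

i → match
ii → no match
iii → match
iv → no match
v → no match
vi → no match
vii → no match
viii → no match
Total matched: 2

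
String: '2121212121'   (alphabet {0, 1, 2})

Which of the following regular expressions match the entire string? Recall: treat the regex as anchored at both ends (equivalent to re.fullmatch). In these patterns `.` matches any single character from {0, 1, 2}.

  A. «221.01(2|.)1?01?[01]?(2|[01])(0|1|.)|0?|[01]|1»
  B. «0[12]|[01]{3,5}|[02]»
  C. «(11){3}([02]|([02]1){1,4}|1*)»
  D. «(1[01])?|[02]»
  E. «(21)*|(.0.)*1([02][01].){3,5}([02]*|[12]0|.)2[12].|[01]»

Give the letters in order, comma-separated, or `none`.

A → no match
B → no match
C → no match — must start with '11'
D → no match
E → match

E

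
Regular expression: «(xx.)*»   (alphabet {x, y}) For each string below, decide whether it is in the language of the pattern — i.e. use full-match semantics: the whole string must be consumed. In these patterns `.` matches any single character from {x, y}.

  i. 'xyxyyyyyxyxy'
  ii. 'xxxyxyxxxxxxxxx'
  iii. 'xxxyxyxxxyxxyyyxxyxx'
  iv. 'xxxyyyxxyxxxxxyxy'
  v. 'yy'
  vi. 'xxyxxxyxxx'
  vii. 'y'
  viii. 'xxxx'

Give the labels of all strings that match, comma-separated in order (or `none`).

none

i → no match
ii → no match
iii → no match
iv → no match
v → no match
vi → no match
vii → no match
viii → no match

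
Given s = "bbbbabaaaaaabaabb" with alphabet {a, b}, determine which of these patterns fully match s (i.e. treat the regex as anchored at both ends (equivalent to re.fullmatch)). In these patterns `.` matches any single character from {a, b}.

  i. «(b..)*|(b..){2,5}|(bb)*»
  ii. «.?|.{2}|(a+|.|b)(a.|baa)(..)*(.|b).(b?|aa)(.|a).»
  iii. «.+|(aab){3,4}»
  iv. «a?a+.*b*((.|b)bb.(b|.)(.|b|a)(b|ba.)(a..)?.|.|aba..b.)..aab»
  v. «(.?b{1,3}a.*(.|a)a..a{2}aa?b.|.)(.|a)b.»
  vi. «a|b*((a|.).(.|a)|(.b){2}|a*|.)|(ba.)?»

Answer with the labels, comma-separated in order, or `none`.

iii, v

i → no match
ii → no match
iii → match
iv → no match — must end with "aab"
v → match
vi → no match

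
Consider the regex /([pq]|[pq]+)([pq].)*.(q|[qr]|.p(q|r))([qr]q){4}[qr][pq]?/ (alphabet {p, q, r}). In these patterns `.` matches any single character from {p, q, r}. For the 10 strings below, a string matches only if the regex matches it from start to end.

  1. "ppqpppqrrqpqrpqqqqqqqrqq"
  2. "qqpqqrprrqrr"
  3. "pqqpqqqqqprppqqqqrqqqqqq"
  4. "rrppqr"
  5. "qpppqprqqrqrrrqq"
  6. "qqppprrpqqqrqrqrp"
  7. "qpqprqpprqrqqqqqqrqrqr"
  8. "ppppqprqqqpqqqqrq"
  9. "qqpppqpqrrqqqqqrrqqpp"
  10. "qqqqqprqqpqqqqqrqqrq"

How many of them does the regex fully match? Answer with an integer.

2

1 → no match
2. "qqpqqrprrqrr" → no match
3 → match
4. "rrppqr" → no match
5 → no match
6 → no match
7 → match
8 → no match
9 → no match
10 → no match
Total matched: 2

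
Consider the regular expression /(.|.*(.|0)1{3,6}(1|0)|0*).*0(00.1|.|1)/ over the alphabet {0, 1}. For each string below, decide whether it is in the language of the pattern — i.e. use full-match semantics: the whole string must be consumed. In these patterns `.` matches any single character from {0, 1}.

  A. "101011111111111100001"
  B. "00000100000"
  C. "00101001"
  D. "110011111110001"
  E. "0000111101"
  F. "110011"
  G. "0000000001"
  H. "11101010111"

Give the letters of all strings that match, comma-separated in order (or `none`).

A, B, C, D, E, G

A → match
B → match
C → match
D → match
E → match
F → no match
G → match
H → no match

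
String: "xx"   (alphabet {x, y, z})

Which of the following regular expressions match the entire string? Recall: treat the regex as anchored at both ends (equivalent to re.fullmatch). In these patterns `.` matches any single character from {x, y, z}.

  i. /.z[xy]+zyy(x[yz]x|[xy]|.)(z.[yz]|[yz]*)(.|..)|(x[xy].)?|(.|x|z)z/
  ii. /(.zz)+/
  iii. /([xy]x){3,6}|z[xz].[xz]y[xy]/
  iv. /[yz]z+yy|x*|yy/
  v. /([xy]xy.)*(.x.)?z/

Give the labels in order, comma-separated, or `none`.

iv

i → no match
ii → no match — must end with "zz"
iii → no match
iv → match
v → no match — must end with "z"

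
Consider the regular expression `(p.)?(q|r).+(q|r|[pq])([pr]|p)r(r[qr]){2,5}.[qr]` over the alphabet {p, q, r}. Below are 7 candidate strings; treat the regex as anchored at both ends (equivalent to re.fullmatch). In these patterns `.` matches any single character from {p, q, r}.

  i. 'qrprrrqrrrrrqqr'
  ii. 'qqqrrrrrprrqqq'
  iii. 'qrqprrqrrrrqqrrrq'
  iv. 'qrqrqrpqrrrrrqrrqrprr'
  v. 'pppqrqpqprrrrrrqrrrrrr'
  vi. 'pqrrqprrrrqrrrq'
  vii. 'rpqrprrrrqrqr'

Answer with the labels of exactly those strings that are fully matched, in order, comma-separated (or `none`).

i, vi

i → match
ii → no match
iii → no match
iv → no match
v → no match
vi → match
vii → no match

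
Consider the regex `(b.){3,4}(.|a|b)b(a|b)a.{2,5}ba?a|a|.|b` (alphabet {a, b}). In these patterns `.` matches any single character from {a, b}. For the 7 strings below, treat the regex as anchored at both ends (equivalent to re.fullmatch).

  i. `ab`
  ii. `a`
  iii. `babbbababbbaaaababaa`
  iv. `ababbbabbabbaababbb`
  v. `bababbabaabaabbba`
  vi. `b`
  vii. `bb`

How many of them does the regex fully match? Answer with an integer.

4

i → no match
ii → match
iii → match
iv → no match
v → match
vi → match
vii → no match
Total matched: 4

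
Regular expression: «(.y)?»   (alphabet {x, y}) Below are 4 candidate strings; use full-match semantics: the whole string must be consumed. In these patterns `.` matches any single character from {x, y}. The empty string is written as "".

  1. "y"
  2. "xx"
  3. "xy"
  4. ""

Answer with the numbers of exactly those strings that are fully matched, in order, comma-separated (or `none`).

3, 4

1 → no match
2 → no match
3 → match
4 → match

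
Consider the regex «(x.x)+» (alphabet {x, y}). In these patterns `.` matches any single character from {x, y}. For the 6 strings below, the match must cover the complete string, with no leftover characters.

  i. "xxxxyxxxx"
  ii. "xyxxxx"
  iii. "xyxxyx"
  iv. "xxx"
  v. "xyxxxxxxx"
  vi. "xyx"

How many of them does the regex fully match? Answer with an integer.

i → match
ii → match
iii → match
iv → match
v → match
vi → match
Total matched: 6

6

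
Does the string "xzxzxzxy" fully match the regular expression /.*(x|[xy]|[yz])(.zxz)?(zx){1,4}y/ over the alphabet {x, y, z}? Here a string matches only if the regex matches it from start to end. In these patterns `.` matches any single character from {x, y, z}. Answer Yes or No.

Yes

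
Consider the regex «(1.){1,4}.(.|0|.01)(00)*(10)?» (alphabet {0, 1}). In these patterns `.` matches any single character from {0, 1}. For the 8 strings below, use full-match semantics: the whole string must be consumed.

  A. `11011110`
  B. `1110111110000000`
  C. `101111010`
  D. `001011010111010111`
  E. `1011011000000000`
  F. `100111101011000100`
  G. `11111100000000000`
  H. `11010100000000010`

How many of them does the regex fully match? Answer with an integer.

A → no match
B → match
C → no match
D → no match — must start with `1`
E → no match
F → no match
G → no match
H → no match
Total matched: 1

1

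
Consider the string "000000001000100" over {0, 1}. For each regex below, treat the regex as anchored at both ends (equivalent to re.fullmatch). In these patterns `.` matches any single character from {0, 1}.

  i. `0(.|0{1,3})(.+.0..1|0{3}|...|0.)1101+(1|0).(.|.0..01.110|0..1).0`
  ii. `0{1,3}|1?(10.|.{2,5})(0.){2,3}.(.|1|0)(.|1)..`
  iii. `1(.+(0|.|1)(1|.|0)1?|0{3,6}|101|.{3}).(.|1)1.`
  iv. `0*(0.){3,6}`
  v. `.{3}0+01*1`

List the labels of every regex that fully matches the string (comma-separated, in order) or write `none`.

iv

i → no match
ii → no match
iii → no match — must start with "1"
iv → match
v → no match — must end with "1"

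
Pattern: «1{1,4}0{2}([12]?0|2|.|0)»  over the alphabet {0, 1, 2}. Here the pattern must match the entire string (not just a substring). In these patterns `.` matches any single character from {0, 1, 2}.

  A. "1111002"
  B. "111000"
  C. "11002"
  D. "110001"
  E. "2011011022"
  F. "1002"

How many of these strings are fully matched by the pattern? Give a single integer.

A → match
B → match
C → match
D → no match
E → no match — must start with "1"
F → match
Total matched: 4

4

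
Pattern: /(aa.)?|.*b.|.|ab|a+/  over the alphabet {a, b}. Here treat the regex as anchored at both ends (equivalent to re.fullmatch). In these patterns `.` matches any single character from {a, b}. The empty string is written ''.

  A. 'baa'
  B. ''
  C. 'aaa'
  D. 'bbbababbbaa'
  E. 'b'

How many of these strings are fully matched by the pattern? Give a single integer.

A → no match
B → match
C → match
D → no match
E → match
Total matched: 3

3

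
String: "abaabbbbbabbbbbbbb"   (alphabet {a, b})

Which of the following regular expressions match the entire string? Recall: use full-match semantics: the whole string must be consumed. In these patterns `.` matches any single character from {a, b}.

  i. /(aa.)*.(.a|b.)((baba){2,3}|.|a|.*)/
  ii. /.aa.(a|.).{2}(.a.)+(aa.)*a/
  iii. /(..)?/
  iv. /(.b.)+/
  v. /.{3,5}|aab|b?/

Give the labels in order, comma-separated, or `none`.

i, iv

i → match
ii → no match — must end with "a"
iii → no match
iv → match
v → no match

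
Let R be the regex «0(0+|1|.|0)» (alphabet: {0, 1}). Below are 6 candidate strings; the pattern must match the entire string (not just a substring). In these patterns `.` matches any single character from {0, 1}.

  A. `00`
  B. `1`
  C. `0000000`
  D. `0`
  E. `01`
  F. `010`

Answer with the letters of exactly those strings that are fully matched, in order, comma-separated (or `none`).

A, C, E

A → match
B → no match — must start with `0`
C → match
D → no match
E → match
F → no match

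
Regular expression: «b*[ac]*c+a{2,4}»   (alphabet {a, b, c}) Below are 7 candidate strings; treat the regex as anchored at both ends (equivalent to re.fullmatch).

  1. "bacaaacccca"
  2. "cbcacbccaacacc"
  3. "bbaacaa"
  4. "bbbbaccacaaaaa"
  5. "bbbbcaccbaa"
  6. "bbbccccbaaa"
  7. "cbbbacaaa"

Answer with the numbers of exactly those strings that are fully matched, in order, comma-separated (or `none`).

1 → no match
2 → no match — must end with "a"
3 → match
4 → no match
5 → no match
6 → no match
7 → no match

3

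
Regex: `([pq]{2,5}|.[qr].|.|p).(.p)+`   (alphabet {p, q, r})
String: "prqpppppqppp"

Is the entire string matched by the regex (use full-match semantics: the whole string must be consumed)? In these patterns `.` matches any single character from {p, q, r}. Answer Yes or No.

Yes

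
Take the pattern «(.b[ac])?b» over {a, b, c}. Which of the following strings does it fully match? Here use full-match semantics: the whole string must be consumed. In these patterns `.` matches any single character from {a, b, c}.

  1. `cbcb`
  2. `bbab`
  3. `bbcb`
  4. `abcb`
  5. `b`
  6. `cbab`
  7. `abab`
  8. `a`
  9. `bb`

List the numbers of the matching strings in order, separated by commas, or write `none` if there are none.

1 → match
2 → match
3 → match
4 → match
5 → match
6 → match
7 → match
8 → no match — must end with `b`
9 → no match

1, 2, 3, 4, 5, 6, 7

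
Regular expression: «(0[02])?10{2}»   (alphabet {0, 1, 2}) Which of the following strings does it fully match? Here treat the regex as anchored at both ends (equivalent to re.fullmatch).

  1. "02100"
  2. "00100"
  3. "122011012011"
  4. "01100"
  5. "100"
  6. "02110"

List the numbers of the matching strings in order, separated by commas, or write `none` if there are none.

1, 2, 5

1. "02100" → match
2. "00100" → match
3. "122011012011" → no match — must end with "0"
4. "01100" → no match
5. "100" → match
6. "02110" → no match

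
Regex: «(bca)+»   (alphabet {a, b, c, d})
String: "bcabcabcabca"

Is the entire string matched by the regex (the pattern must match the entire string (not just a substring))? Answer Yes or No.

Yes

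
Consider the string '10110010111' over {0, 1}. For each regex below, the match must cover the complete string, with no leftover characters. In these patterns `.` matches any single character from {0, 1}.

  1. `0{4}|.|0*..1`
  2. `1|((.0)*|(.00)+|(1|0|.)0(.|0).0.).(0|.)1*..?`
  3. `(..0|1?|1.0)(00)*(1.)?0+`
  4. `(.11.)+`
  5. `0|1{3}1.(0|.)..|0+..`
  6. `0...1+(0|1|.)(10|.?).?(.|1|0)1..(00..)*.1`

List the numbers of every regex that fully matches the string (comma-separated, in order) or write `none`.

2

1 → no match
2 → match
3 → no match — must end with '0'
4 → no match
5 → no match
6 → no match — must start with '0'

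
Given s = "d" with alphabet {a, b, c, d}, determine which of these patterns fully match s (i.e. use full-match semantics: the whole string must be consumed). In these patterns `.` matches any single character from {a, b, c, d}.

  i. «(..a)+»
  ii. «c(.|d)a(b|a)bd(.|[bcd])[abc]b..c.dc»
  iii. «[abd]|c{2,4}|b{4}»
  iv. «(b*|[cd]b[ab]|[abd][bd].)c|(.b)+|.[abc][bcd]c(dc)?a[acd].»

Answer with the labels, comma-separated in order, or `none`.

iii

i → no match — must end with "a"
ii → no match — must start with "c"
iii → match
iv → no match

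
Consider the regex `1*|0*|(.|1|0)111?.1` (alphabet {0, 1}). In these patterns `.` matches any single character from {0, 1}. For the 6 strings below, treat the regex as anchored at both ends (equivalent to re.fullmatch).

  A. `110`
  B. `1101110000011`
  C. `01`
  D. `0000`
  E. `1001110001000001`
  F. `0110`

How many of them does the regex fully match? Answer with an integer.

A → no match
B → no match
C → no match
D → match
E → no match
F → no match
Total matched: 1

1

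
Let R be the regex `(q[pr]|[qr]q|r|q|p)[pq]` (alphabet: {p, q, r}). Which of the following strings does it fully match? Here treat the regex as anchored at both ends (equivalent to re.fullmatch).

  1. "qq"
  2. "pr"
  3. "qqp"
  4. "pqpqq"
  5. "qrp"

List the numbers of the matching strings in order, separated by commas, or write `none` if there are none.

1. "qq" → match
2. "pr" → no match
3. "qqp" → match
4. "pqpqq" → no match
5. "qrp" → match

1, 3, 5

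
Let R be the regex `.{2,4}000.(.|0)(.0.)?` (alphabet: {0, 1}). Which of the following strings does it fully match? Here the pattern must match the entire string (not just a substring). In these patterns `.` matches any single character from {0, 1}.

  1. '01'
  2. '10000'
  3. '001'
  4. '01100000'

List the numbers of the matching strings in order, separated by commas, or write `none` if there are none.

1 → no match
2 → no match
3 → no match
4 → match

4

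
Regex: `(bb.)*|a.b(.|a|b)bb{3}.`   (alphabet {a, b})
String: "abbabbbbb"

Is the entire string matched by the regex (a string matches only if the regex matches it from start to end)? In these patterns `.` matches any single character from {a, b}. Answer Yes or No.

Yes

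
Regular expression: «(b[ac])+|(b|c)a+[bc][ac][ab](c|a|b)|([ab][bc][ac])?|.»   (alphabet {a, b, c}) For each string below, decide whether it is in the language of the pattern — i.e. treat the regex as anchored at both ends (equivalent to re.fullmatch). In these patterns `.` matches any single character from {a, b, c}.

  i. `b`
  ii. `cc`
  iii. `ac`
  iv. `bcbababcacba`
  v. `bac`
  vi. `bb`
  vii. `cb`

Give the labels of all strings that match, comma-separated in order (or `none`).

i

i → match
ii → no match
iii → no match
iv → no match
v → no match
vi → no match
vii → no match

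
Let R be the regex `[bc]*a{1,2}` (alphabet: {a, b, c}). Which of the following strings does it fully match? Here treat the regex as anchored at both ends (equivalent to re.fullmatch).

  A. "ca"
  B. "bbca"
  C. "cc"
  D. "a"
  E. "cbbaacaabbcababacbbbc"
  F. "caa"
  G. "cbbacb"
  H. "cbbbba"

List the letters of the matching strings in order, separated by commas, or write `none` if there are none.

A, B, D, F, H

A. "ca" → match
B. "bbca" → match
C. "cc" → no match — must end with "a"
D. "a" → match
E → no match — must end with "a"
F. "caa" → match
G. "cbbacb" → no match — must end with "a"
H. "cbbbba" → match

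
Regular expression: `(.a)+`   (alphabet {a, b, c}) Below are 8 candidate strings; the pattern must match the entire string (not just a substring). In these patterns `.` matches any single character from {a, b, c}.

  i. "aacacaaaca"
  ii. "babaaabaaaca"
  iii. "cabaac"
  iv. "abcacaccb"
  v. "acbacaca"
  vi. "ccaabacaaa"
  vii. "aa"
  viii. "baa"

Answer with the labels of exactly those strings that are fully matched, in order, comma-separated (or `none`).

i → match
ii → match
iii → no match — must end with "a"
iv → no match — must end with "a"
v → no match
vi → no match
vii → match
viii → no match

i, ii, vii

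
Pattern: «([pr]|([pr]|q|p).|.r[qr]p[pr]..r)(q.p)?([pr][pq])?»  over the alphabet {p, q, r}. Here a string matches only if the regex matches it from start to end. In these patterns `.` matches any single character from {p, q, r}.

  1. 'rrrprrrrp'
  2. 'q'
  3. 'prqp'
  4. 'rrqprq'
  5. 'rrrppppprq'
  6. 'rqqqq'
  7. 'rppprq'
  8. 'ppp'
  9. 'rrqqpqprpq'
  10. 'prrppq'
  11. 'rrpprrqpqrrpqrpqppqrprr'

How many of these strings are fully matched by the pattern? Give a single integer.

1

1 → no match
2 → no match
3 → no match
4 → no match
5 → no match
6 → no match
7 → no match
8 → match
9 → no match
10 → no match
11 → no match
Total matched: 1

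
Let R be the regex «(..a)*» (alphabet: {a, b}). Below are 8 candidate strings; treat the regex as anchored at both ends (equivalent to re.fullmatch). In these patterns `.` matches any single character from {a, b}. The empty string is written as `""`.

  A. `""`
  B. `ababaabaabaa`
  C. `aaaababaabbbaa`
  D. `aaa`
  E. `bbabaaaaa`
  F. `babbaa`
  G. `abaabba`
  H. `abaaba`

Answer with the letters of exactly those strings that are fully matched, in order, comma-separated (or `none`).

A, B, D, E, H

A → match
B → match
C → no match
D → match
E → match
F → no match
G → no match
H → match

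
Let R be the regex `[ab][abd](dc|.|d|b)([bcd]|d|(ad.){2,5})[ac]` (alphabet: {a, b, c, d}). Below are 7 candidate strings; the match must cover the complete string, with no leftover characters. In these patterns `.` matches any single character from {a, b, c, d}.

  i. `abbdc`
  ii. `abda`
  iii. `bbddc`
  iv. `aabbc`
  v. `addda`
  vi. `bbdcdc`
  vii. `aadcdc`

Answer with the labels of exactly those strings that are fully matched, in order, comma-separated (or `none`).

i. `abbdc` → match
ii. `abda` → no match
iii. `bbddc` → match
iv. `aabbc` → match
v. `addda` → match
vi. `bbdcdc` → match
vii. `aadcdc` → match

i, iii, iv, v, vi, vii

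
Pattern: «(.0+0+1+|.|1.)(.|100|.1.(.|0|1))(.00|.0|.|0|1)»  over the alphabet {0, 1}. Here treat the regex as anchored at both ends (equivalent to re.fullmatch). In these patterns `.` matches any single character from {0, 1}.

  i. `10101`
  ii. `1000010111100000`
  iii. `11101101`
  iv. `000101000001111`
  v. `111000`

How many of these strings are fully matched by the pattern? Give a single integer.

i → no match
ii → no match
iii → no match
iv → no match
v → match
Total matched: 1

1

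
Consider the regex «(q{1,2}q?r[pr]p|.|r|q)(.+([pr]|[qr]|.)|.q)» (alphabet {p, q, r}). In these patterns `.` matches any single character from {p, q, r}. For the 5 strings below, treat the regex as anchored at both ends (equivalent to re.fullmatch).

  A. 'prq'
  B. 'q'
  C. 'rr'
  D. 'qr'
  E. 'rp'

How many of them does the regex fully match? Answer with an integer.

A. 'prq' → match
B. 'q' → no match
C. 'rr' → no match
D. 'qr' → no match
E. 'rp' → no match
Total matched: 1

1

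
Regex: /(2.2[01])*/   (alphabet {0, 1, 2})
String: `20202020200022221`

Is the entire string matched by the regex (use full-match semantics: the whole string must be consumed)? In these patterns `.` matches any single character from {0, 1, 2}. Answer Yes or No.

No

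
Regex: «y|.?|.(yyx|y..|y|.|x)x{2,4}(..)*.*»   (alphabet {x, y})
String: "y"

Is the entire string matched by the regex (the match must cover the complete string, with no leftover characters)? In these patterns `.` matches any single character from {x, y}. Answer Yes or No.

Yes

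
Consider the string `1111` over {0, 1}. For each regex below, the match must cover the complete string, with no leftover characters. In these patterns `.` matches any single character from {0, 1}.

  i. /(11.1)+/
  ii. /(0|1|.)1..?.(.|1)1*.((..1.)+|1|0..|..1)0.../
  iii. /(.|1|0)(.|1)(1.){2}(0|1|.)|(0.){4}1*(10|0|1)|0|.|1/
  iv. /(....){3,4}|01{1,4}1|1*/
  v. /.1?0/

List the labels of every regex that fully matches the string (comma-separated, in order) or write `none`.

i → match
ii → no match
iii → no match
iv → match
v → no match — must end with `0`

i, iv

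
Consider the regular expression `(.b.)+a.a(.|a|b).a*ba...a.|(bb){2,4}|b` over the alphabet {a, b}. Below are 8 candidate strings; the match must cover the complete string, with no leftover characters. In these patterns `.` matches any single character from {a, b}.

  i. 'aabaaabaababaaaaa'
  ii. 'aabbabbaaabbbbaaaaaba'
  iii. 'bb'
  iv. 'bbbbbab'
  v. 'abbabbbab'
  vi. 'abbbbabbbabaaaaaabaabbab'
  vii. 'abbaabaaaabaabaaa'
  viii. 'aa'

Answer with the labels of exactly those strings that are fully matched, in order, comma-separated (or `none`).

i → no match
ii → no match
iii → no match
iv → no match
v → no match
vi → match
vii → no match
viii → no match

vi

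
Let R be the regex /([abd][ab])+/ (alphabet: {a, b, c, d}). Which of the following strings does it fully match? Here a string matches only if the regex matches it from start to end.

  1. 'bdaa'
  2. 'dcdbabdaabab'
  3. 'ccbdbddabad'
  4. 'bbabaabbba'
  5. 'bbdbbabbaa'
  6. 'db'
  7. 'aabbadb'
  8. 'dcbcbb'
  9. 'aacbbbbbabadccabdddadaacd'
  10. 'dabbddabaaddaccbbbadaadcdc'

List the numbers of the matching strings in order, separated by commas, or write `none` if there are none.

1 → no match
2 → no match
3 → no match
4 → match
5 → match
6 → match
7 → no match
8 → no match
9 → no match
10 → no match

4, 5, 6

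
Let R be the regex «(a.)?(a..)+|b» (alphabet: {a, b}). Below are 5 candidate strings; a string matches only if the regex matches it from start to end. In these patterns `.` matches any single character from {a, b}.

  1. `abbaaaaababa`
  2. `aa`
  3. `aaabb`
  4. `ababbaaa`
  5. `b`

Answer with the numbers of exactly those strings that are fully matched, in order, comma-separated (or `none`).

1, 3, 4, 5

1 → match
2 → no match
3 → match
4 → match
5 → match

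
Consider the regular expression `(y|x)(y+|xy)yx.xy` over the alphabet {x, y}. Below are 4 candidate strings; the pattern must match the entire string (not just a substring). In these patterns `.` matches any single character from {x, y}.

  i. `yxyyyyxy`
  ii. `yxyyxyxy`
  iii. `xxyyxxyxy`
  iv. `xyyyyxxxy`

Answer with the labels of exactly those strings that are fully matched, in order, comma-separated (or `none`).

ii, iv

i → no match
ii → match
iii → no match
iv → match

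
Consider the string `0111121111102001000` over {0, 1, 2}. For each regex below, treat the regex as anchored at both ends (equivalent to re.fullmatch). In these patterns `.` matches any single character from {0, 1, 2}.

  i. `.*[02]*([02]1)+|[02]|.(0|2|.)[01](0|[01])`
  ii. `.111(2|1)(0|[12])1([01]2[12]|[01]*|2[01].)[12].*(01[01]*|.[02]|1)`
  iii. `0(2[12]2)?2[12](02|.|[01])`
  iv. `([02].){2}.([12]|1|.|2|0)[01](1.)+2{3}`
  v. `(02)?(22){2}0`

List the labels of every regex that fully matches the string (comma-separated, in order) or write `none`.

i → no match
ii → match
iii → no match
iv → no match — must end with `2`
v → no match — must end with `220`

ii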